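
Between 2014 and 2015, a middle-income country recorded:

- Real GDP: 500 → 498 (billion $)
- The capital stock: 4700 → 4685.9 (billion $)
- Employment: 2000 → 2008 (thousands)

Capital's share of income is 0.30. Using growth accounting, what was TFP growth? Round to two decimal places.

-0.59%

Real GDP growth = (498 − 500) / 500 = -0.4%.
The capital stock growth = (4685.9 − 4700) / 4700 = -0.3%.
Employment growth = (2008 − 2000) / 2000 = 0.4%.
Labor's share = 1 − 0.3 = 0.7.
The capital stock: 0.3 × (-0.3) = -0.09 pp.
Employment: 0.7 × 0.4 = 0.28 pp.
TFP growth = -0.4 − 0.19 = -0.59%.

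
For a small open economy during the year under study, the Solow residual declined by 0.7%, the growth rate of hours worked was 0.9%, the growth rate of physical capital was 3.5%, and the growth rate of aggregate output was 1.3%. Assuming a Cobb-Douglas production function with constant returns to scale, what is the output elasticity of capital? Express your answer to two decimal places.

0.42

gY = gA + α·gK + (1−α)·gL, so gY − gA − gL = α(gK − gL).
1.3 + 0.7 − 0.9 = α × (3.5 − 0.9).
1.1 = 2.6 α, so α = 0.4231.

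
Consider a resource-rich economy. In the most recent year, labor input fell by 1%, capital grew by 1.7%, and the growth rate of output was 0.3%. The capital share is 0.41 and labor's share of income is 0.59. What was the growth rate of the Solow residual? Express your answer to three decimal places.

Labor's share = 1 − 0.41 = 0.59.
Capital: 0.41 × 1.7 = 0.697 pp.
Labor input: 0.59 × (-1) = -0.59 pp.
TFP growth = 0.3 − 0.107 = 0.193%.

0.193%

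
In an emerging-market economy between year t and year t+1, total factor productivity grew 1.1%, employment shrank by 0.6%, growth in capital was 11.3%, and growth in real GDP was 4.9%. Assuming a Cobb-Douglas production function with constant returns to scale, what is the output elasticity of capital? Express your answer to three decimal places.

gY = gA + α·gK + (1−α)·gL, so gY − gA − gL = α(gK − gL).
4.9 − 1.1 + 0.6 = α × (11.3 − (-0.6)).
4.4 = 11.9 α, so α = 0.36975.

α = 0.370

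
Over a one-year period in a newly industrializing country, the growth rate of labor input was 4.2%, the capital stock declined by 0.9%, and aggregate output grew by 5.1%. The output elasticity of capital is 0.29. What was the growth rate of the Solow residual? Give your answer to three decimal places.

Labor's share = 1 − 0.29 = 0.71.
The capital stock: 0.29 × (-0.9) = -0.261 pp.
Labor input: 0.71 × 4.2 = 2.982 pp.
TFP growth = 5.1 − 2.721 = 2.379%.

The Solow residual grew 2.379%.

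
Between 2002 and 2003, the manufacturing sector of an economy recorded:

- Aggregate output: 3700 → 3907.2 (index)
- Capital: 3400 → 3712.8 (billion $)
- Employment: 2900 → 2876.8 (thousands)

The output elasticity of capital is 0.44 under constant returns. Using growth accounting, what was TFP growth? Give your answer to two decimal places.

Aggregate output growth = (3907.2 − 3700) / 3700 = 5.6%.
Capital growth = (3712.8 − 3400) / 3400 = 9.2%.
Employment growth = (2876.8 − 2900) / 2900 = -0.8%.
Labor's share = 1 − 0.44 = 0.56.
Capital: 0.44 × 9.2 = 4.048 pp.
Employment: 0.56 × (-0.8) = -0.448 pp.
TFP growth = 5.6 − 3.6 = 2%.

2.00%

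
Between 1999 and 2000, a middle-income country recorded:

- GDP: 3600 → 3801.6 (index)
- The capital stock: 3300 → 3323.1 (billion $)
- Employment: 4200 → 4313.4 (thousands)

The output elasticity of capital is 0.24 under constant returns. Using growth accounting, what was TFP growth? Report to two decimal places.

GDP growth = (3801.6 − 3600) / 3600 = 5.6%.
The capital stock growth = (3323.1 − 3300) / 3300 = 0.7%.
Employment growth = (4313.4 − 4200) / 4200 = 2.7%.
Labor's share = 1 − 0.24 = 0.76.
The capital stock: 0.24 × 0.7 = 0.168 pp.
Employment: 0.76 × 2.7 = 2.052 pp.
TFP growth = 5.6 − 2.22 = 3.38%.

TFP growth was 3.38%.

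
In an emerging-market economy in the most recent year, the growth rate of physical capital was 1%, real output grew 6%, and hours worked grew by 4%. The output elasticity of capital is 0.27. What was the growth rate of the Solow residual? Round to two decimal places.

2.81%

Labor's share = 1 − 0.27 = 0.73.
Physical capital: 0.27 × 1 = 0.27 pp.
Hours worked: 0.73 × 4 = 2.92 pp.
TFP growth = 6 − 3.19 = 2.81%.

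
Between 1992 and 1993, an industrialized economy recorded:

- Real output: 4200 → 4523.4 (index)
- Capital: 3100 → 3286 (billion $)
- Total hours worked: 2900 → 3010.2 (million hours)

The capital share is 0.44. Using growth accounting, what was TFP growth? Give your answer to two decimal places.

2.93%

Real output growth = (4523.4 − 4200) / 4200 = 7.7%.
Capital growth = (3286 − 3100) / 3100 = 6%.
Total hours worked growth = (3010.2 − 2900) / 2900 = 3.8%.
Labor's share = 1 − 0.44 = 0.56.
Capital: 0.44 × 6 = 2.64 pp.
Total hours worked: 0.56 × 3.8 = 2.128 pp.
TFP growth = 7.7 − 4.768 = 2.932%.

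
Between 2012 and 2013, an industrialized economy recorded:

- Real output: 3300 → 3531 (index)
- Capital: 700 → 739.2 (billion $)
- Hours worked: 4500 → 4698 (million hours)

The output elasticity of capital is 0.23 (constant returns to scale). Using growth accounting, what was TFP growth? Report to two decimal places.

2.32%

Real output growth = (3531 − 3300) / 3300 = 7%.
Capital growth = (739.2 − 700) / 700 = 5.6%.
Hours worked growth = (4698 − 4500) / 4500 = 4.4%.
Labor's share = 1 − 0.23 = 0.77.
Capital: 0.23 × 5.6 = 1.288 pp.
Hours worked: 0.77 × 4.4 = 3.388 pp.
TFP growth = 7 − 4.676 = 2.324%.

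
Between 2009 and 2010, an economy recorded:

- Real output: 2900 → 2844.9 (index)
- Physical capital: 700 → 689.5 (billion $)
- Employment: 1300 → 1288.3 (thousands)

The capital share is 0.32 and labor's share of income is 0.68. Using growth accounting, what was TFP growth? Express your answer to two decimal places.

Real output growth = (2844.9 − 2900) / 2900 = -1.9%.
Physical capital growth = (689.5 − 700) / 700 = -1.5%.
Employment growth = (1288.3 − 1300) / 1300 = -0.9%.
Labor's share = 1 − 0.32 = 0.68.
Physical capital: 0.32 × (-1.5) = -0.48 pp.
Employment: 0.68 × (-0.9) = -0.612 pp.
TFP growth = -1.9 + 1.092 = -0.808%.

-0.81%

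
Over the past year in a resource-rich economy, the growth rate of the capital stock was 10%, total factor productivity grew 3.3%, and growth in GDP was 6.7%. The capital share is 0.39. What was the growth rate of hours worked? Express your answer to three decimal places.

Labor's share = 1 − 0.39 = 0.61.
gY = gA + 0.39×10 + 0.61×g.
0.61×g = 6.7 − 3.3 − 3.9 = -0.5.
g = -0.5 / 0.61 = -0.81967%.

-0.820%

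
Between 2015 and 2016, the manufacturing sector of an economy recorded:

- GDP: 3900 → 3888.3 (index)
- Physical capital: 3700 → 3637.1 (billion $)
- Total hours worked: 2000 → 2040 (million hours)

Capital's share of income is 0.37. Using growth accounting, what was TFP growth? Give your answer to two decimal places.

-0.93%

GDP growth = (3888.3 − 3900) / 3900 = -0.3%.
Physical capital growth = (3637.1 − 3700) / 3700 = -1.7%.
Total hours worked growth = (2040 − 2000) / 2000 = 2%.
Labor's share = 1 − 0.37 = 0.63.
Physical capital: 0.37 × (-1.7) = -0.629 pp.
Total hours worked: 0.63 × 2 = 1.26 pp.
TFP growth = -0.3 − 0.631 = -0.931%.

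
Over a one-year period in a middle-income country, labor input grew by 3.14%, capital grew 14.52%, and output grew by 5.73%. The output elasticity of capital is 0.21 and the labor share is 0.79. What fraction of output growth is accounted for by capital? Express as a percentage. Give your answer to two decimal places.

53.21%

Capital contributed 0.21 × 14.52 = 3.0492 pp.
Share of growth = 3.0492 / 5.73 × 100 = 53.2147%.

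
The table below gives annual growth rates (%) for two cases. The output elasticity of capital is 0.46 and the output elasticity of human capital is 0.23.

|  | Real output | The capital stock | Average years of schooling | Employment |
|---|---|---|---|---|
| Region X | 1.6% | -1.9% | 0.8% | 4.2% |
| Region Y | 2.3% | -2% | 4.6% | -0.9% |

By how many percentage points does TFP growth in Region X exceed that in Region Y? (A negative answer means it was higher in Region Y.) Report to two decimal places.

-1.45 percentage points

Labor's share = 1 − 0.46 − 0.23 = 0.31.
Region X: TFP = 1.6 + 0.874 − 0.184 − 1.302 = 0.988%.
Region Y: TFP = 2.3 + 0.92 − 1.058 + 0.279 = 2.441%.
Difference = 0.988 − (2.441) = -1.453 pp.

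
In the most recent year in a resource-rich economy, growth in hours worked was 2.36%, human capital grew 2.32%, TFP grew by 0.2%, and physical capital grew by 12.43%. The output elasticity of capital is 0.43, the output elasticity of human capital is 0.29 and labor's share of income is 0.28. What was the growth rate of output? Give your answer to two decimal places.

Labor's share = 1 − 0.43 − 0.29 = 0.28.
Physical capital: 0.43 × 12.43 = 5.3449 pp.
Human capital: 0.29 × 2.32 = 0.6728 pp.
Hours worked: 0.28 × 2.36 = 0.6608 pp.
Output growth = 0.2 + 6.6785 = 6.8785%.

6.88%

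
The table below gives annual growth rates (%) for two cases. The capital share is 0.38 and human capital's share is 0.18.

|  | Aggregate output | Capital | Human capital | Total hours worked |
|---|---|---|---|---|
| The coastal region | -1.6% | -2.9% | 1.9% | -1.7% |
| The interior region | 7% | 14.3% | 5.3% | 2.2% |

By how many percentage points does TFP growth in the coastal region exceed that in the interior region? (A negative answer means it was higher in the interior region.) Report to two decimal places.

Labor's share = 1 − 0.38 − 0.18 = 0.44.
The coastal region: TFP = -1.6 + 1.102 − 0.342 + 0.748 = -0.092%.
The interior region: TFP = 7 − 5.434 − 0.954 − 0.968 = -0.356%.
Difference = -0.092 − (-0.356) = 0.264 pp.

0.26 percentage points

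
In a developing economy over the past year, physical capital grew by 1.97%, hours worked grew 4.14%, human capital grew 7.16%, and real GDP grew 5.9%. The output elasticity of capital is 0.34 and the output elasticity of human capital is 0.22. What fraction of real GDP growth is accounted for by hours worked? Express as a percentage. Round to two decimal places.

Labor's share = 1 − 0.34 − 0.22 = 0.44.
Hours worked contributed 0.44 × 4.14 = 1.8216 pp.
Share of growth = 1.8216 / 5.9 × 100 = 30.8746%.

Hours worked accounted for 30.87% of growth.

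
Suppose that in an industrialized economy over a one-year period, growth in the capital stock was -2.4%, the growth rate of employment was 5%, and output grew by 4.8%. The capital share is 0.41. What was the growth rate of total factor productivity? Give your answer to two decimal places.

Labor's share = 1 − 0.41 = 0.59.
The capital stock: 0.41 × (-2.4) = -0.984 pp.
Employment: 0.59 × 5 = 2.95 pp.
TFP growth = 4.8 − 1.966 = 2.834%.

2.83%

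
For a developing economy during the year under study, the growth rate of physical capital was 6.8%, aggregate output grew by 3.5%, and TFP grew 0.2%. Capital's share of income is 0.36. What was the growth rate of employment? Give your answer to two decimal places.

Employment growth was 1.33%.

Labor's share = 1 − 0.36 = 0.64.
gY = gA + 0.36×6.8 + 0.64×g.
0.64×g = 3.5 − 0.2 − 2.448 = 0.852.
g = 0.852 / 0.64 = 1.3313%.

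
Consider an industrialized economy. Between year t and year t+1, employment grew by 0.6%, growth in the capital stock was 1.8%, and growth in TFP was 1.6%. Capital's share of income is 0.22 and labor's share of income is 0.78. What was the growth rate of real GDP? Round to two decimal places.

2.46%

Labor's share = 1 − 0.22 = 0.78.
The capital stock: 0.22 × 1.8 = 0.396 pp.
Employment: 0.78 × 0.6 = 0.468 pp.
Output growth = 1.6 + 0.864 = 2.464%.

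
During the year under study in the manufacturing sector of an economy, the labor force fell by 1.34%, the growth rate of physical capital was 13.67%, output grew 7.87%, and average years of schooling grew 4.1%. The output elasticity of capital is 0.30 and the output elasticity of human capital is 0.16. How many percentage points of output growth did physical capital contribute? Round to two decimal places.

Contribution = share × growth = 0.3 × 13.67 = 4.101 pp.

4.10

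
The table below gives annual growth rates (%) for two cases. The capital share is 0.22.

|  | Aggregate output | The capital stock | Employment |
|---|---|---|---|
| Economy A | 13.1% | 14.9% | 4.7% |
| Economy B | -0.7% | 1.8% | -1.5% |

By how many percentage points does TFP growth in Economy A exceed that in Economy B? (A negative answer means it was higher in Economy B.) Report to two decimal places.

6.08 percentage points

Labor's share = 1 − 0.22 = 0.78.
Economy A: TFP = 13.1 − 3.278 − 3.666 = 6.156%.
Economy B: TFP = -0.7 − 0.396 + 1.17 = 0.074%.
Difference = 6.156 − (0.074) = 6.082 pp.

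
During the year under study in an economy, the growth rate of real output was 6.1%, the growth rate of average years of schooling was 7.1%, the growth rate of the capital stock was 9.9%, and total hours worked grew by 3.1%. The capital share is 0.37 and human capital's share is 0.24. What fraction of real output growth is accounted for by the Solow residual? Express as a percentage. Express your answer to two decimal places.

Labor's share = 1 − 0.37 − 0.24 = 0.39.
The capital stock: 0.37 × 9.9 = 3.663 pp.
Average years of schooling: 0.24 × 7.1 = 1.704 pp.
Total hours worked: 0.39 × 3.1 = 1.209 pp.
TFP growth = 6.1 − 6.576 = -0.476%.
TFP share of growth = -0.476 / 6.1 × 100 = -7.8033%.

The Solow residual accounted for -7.80% of growth.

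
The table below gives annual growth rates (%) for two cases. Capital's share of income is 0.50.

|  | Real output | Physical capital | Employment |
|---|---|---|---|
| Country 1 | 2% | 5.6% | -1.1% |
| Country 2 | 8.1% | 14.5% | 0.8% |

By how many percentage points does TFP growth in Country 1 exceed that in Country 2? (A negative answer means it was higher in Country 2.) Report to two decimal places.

-0.70 percentage points

Labor's share = 1 − 0.5 = 0.5.
Country 1: TFP = 2 − 2.8 + 0.55 = -0.25%.
Country 2: TFP = 8.1 − 7.25 − 0.4 = 0.45%.
Difference = -0.25 − (0.45) = -0.7 pp.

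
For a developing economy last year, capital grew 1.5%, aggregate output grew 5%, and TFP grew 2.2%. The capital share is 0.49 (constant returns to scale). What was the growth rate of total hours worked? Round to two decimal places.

Labor's share = 1 − 0.49 = 0.51.
gY = gA + 0.49×1.5 + 0.51×g.
0.51×g = 5 − 2.2 − 0.735 = 2.065.
g = 2.065 / 0.51 = 4.049%.

4.05%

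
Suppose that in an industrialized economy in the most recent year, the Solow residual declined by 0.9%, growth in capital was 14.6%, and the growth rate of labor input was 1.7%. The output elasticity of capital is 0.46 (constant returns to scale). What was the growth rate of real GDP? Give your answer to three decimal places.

Labor's share = 1 − 0.46 = 0.54.
Capital: 0.46 × 14.6 = 6.716 pp.
Labor input: 0.54 × 1.7 = 0.918 pp.
Output growth = -0.9 + 7.634 = 6.734%.

6.734%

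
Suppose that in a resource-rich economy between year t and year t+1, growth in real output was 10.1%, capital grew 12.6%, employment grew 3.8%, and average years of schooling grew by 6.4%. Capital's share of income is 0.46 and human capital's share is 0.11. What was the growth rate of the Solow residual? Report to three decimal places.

Labor's share = 1 − 0.46 − 0.11 = 0.43.
Capital: 0.46 × 12.6 = 5.796 pp.
Average years of schooling: 0.11 × 6.4 = 0.704 pp.
Employment: 0.43 × 3.8 = 1.634 pp.
TFP growth = 10.1 − 8.134 = 1.966%.

The Solow residual grew 1.966%.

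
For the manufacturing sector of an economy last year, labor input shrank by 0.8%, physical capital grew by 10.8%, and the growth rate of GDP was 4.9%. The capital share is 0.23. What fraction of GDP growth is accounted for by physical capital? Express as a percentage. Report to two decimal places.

50.69%

Physical capital contributed 0.23 × 10.8 = 2.484 pp.
Share of growth = 2.484 / 4.9 × 100 = 50.6939%.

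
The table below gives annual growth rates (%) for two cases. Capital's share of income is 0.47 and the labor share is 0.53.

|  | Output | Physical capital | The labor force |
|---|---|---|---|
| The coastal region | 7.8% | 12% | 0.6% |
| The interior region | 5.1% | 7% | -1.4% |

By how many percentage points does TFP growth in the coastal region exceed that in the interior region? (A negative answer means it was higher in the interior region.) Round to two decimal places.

-0.71 percentage points

Labor's share = 1 − 0.47 = 0.53.
The coastal region: TFP = 7.8 − 5.64 − 0.318 = 1.842%.
The interior region: TFP = 5.1 − 3.29 + 0.742 = 2.552%.
Difference = 1.842 − (2.552) = -0.71 pp.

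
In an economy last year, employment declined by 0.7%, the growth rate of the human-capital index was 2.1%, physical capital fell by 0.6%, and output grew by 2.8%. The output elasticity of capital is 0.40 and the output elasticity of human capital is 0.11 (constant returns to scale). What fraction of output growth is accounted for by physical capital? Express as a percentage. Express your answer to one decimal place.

Physical capital contributed 0.4 × (-0.6) = -0.24 pp.
Share of growth = -0.24 / 2.8 × 100 = -8.571%.

Physical capital accounted for -8.6% of growth.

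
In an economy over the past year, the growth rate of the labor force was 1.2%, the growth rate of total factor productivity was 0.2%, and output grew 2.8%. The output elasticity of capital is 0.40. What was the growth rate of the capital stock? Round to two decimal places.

4.70%

Labor's share = 1 − 0.4 = 0.6.
gY = gA + 0.6×1.2 + 0.4×g.
0.4×g = 2.8 − 0.2 − 0.72 = 1.88.
g = 1.88 / 0.4 = 4.7%.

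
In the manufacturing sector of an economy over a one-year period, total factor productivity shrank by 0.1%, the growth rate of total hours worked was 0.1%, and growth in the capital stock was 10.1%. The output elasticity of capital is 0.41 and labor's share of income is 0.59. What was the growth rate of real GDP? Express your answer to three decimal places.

4.100%

Labor's share = 1 − 0.41 = 0.59.
The capital stock: 0.41 × 10.1 = 4.141 pp.
Total hours worked: 0.59 × 0.1 = 0.059 pp.
Output growth = -0.1 + 4.2 = 4.1%.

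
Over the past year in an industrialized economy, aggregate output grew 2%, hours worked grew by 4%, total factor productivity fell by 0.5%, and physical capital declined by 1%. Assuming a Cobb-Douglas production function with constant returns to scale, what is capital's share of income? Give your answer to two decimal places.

0.30

gY = gA + α·gK + (1−α)·gL, so gY − gA − gL = α(gK − gL).
2 + 0.5 − 4 = α × (-1 − 4).
-1.5 = -5 α, so α = 0.3.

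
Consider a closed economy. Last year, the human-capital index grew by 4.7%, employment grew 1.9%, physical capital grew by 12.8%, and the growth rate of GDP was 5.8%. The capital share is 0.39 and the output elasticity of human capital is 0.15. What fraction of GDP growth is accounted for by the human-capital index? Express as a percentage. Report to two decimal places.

The human-capital index contributed 0.15 × 4.7 = 0.705 pp.
Share of growth = 0.705 / 5.8 × 100 = 12.1552%.

12.16%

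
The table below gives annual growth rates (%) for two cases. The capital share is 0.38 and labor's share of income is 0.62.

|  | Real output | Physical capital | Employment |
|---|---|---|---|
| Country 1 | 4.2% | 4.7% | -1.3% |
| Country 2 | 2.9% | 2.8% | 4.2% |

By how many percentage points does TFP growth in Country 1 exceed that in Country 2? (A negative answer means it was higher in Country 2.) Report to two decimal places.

3.99 percentage points

Labor's share = 1 − 0.38 = 0.62.
Country 1: TFP = 4.2 − 1.786 + 0.806 = 3.22%.
Country 2: TFP = 2.9 − 1.064 − 2.604 = -0.768%.
Difference = 3.22 − (-0.768) = 3.988 pp.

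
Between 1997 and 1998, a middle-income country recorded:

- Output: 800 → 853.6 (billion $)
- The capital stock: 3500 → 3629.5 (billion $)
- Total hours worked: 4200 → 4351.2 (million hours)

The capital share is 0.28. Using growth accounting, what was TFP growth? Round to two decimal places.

Output growth = (853.6 − 800) / 800 = 6.7%.
The capital stock growth = (3629.5 − 3500) / 3500 = 3.7%.
Total hours worked growth = (4351.2 − 4200) / 4200 = 3.6%.
Labor's share = 1 − 0.28 = 0.72.
The capital stock: 0.28 × 3.7 = 1.036 pp.
Total hours worked: 0.72 × 3.6 = 2.592 pp.
TFP growth = 6.7 − 3.628 = 3.072%.

3.07%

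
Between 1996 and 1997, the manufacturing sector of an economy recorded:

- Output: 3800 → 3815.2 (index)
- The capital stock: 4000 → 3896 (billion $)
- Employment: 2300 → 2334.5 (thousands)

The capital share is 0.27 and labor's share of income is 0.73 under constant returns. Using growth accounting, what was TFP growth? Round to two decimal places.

TFP growth was 0.01%.

Output growth = (3815.2 − 3800) / 3800 = 0.4%.
The capital stock growth = (3896 − 4000) / 4000 = -2.6%.
Employment growth = (2334.5 − 2300) / 2300 = 1.5%.
Labor's share = 1 − 0.27 = 0.73.
The capital stock: 0.27 × (-2.6) = -0.702 pp.
Employment: 0.73 × 1.5 = 1.095 pp.
TFP growth = 0.4 − 0.393 = 0.007%.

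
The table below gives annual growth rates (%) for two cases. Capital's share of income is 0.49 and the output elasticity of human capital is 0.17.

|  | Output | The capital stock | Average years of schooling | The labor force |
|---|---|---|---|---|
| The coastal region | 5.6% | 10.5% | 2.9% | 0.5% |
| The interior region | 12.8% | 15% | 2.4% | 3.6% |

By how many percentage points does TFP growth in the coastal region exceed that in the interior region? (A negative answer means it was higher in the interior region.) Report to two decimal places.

Labor's share = 1 − 0.49 − 0.17 = 0.34.
The coastal region: TFP = 5.6 − 5.145 − 0.493 − 0.17 = -0.208%.
The interior region: TFP = 12.8 − 7.35 − 0.408 − 1.224 = 3.818%.
Difference = -0.208 − (3.818) = -4.026 pp.

-4.03 percentage points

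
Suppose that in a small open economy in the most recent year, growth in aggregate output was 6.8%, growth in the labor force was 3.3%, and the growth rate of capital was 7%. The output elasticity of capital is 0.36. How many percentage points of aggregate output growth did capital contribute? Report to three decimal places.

2.520 percentage points

Contribution = share × growth = 0.36 × 7 = 2.52 pp.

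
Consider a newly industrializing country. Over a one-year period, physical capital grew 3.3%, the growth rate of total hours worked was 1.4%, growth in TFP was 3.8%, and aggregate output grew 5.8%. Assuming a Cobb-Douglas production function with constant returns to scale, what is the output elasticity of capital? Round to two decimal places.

gY = gA + α·gK + (1−α)·gL, so gY − gA − gL = α(gK − gL).
5.8 − 3.8 − 1.4 = α × (3.3 − 1.4).
0.6 = 1.9 α, so α = 0.3158.

The output elasticity of capital is 0.32.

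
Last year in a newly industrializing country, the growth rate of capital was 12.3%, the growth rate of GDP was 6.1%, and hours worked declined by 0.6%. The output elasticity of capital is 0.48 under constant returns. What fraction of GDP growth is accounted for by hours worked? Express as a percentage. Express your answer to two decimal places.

Labor's share = 1 − 0.48 = 0.52.
Hours worked contributed 0.52 × (-0.6) = -0.312 pp.
Share of growth = -0.312 / 6.1 × 100 = -5.1148%.

-5.11%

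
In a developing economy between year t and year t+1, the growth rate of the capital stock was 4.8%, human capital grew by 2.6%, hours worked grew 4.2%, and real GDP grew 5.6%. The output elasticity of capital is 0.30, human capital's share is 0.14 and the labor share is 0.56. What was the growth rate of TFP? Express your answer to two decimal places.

1.44%

Labor's share = 1 − 0.3 − 0.14 = 0.56.
The capital stock: 0.3 × 4.8 = 1.44 pp.
Human capital: 0.14 × 2.6 = 0.364 pp.
Hours worked: 0.56 × 4.2 = 2.352 pp.
TFP growth = 5.6 − 4.156 = 1.444%.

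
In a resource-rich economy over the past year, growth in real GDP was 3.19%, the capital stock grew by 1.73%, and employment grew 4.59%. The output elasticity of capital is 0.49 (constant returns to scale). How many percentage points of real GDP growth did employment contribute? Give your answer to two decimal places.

Labor's share = 1 − 0.49 = 0.51.
Contribution = share × growth = 0.51 × 4.59 = 2.3409 pp.

2.34 percentage points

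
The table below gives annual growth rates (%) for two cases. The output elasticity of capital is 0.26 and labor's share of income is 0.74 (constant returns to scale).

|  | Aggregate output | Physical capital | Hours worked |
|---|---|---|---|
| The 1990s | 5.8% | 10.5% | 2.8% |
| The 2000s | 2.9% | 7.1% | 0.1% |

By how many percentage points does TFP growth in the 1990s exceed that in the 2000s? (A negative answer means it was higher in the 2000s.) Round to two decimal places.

Labor's share = 1 − 0.26 = 0.74.
The 1990s: TFP = 5.8 − 2.73 − 2.072 = 0.998%.
The 2000s: TFP = 2.9 − 1.846 − 0.074 = 0.98%.
Difference = 0.998 − (0.98) = 0.018 pp.

0.02 percentage points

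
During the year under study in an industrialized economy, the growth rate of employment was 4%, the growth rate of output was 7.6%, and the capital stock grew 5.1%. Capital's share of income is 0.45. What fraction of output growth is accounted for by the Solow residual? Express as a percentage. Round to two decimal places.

Labor's share = 1 − 0.45 = 0.55.
The capital stock: 0.45 × 5.1 = 2.295 pp.
Employment: 0.55 × 4 = 2.2 pp.
TFP growth = 7.6 − 4.495 = 3.105%.
TFP share of growth = 3.105 / 7.6 × 100 = 40.8553%.

40.86%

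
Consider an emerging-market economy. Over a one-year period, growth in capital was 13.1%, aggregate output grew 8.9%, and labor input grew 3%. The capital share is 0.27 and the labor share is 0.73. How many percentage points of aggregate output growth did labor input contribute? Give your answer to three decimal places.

Labor's share = 1 − 0.27 = 0.73.
Contribution = share × growth = 0.73 × 3 = 2.19 pp.

2.190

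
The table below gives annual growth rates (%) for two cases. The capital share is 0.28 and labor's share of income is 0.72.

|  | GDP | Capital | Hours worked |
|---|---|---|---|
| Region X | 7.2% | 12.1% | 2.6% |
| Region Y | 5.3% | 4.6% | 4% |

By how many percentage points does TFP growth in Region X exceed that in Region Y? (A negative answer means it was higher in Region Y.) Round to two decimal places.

Labor's share = 1 − 0.28 = 0.72.
Region X: TFP = 7.2 − 3.388 − 1.872 = 1.94%.
Region Y: TFP = 5.3 − 1.288 − 2.88 = 1.132%.
Difference = 1.94 − (1.132) = 0.808 pp.

0.81 percentage points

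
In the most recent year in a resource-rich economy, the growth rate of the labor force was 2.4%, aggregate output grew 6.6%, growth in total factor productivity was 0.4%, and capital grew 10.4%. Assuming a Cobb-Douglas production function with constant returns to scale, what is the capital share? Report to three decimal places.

gY = gA + α·gK + (1−α)·gL, so gY − gA − gL = α(gK − gL).
6.6 − 0.4 − 2.4 = α × (10.4 − 2.4).
3.8 = 8 α, so α = 0.475.

The capital share is 0.475.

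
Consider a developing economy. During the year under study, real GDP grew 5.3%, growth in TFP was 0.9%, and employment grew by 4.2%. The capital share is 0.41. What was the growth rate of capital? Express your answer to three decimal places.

Labor's share = 1 − 0.41 = 0.59.
gY = gA + 0.59×4.2 + 0.41×g.
0.41×g = 5.3 − 0.9 − 2.478 = 1.922.
g = 1.922 / 0.41 = 4.6878%.

4.688%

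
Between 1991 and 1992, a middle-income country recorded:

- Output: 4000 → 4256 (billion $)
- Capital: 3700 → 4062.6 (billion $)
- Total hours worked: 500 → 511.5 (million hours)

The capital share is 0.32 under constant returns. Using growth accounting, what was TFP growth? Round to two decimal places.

TFP grew 1.70%.

Output growth = (4256 − 4000) / 4000 = 6.4%.
Capital growth = (4062.6 − 3700) / 3700 = 9.8%.
Total hours worked growth = (511.5 − 500) / 500 = 2.3%.
Labor's share = 1 − 0.32 = 0.68.
Capital: 0.32 × 9.8 = 3.136 pp.
Total hours worked: 0.68 × 2.3 = 1.564 pp.
TFP growth = 6.4 − 4.7 = 1.7%.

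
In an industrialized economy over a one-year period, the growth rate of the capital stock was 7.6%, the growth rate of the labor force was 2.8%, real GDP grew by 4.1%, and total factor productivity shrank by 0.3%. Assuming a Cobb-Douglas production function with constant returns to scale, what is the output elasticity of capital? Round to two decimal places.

gY = gA + α·gK + (1−α)·gL, so gY − gA − gL = α(gK − gL).
4.1 + 0.3 − 2.8 = α × (7.6 − 2.8).
1.6 = 4.8 α, so α = 0.3333.

α = 0.33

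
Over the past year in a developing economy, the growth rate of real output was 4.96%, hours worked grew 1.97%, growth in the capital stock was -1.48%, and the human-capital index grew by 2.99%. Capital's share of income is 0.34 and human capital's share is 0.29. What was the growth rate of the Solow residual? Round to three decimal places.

The Solow residual grew 3.867%.

Labor's share = 1 − 0.34 − 0.29 = 0.37.
The capital stock: 0.34 × (-1.48) = -0.5032 pp.
The human-capital index: 0.29 × 2.99 = 0.8671 pp.
Hours worked: 0.37 × 1.97 = 0.7289 pp.
TFP growth = 4.96 − 1.0928 = 3.8672%.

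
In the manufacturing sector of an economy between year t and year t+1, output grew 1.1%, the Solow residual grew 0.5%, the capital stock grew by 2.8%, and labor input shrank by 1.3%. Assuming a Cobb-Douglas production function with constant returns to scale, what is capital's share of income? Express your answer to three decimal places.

Capital's share of income is 0.463.

gY = gA + α·gK + (1−α)·gL, so gY − gA − gL = α(gK − gL).
1.1 − 0.5 + 1.3 = α × (2.8 − (-1.3)).
1.9 = 4.1 α, so α = 0.46341.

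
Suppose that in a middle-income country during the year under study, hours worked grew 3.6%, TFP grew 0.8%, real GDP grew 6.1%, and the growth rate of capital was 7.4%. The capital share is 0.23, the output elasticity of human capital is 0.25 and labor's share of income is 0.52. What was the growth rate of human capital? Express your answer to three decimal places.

6.904%

Labor's share = 1 − 0.23 − 0.25 = 0.52.
gY = gA + 0.23×7.4 + 0.52×3.6 + 0.25×g.
0.25×g = 6.1 − 0.8 − 3.574 = 1.726.
g = 1.726 / 0.25 = 6.904%.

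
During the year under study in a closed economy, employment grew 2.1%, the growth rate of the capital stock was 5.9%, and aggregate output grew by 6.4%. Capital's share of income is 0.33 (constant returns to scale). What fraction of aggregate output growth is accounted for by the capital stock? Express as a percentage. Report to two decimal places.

The capital stock contributed 0.33 × 5.9 = 1.947 pp.
Share of growth = 1.947 / 6.4 × 100 = 30.4219%.

The capital stock accounted for 30.42% of growth.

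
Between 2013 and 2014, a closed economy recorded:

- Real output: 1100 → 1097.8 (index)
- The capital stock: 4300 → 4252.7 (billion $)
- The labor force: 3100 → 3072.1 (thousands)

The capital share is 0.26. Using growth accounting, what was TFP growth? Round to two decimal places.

Real output growth = (1097.8 − 1100) / 1100 = -0.2%.
The capital stock growth = (4252.7 − 4300) / 4300 = -1.1%.
The labor force growth = (3072.1 − 3100) / 3100 = -0.9%.
Labor's share = 1 − 0.26 = 0.74.
The capital stock: 0.26 × (-1.1) = -0.286 pp.
The labor force: 0.74 × (-0.9) = -0.666 pp.
TFP growth = -0.2 + 0.952 = 0.752%.

TFP growth was 0.75%.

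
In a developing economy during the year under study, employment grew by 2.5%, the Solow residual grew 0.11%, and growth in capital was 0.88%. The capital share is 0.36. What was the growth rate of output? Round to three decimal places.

2.027%

Labor's share = 1 − 0.36 = 0.64.
Capital: 0.36 × 0.88 = 0.3168 pp.
Employment: 0.64 × 2.5 = 1.6 pp.
Output growth = 0.11 + 1.9168 = 2.0268%.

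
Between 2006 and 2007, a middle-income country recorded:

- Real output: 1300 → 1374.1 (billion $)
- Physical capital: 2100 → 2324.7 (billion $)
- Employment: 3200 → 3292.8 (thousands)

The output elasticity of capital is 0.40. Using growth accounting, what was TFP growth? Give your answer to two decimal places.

Real output growth = (1374.1 − 1300) / 1300 = 5.7%.
Physical capital growth = (2324.7 − 2100) / 2100 = 10.7%.
Employment growth = (3292.8 − 3200) / 3200 = 2.9%.
Labor's share = 1 − 0.4 = 0.6.
Physical capital: 0.4 × 10.7 = 4.28 pp.
Employment: 0.6 × 2.9 = 1.74 pp.
TFP growth = 5.7 − 6.02 = -0.32%.

-0.32%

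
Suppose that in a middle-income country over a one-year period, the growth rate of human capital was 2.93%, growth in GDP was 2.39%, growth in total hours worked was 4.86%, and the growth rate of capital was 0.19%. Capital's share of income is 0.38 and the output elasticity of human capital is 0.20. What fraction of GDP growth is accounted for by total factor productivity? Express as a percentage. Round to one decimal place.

Total factor productivity accounted for -12.9% of growth.

Labor's share = 1 − 0.38 − 0.2 = 0.42.
Capital: 0.38 × 0.19 = 0.0722 pp.
Human capital: 0.2 × 2.93 = 0.586 pp.
Total hours worked: 0.42 × 4.86 = 2.0412 pp.
TFP growth = 2.39 − 2.6994 = -0.3094%.
TFP share of growth = -0.3094 / 2.39 × 100 = -12.946%.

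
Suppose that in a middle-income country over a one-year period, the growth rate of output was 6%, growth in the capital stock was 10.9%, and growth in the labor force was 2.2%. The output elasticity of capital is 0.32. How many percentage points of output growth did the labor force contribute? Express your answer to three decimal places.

1.496 pp

Labor's share = 1 − 0.32 = 0.68.
Contribution = share × growth = 0.68 × 2.2 = 1.496 pp.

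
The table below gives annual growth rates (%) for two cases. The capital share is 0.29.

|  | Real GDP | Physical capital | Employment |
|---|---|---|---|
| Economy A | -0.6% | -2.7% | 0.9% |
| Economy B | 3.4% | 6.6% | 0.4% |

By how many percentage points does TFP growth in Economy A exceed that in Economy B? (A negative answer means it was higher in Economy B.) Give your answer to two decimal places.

-1.66 percentage points

Labor's share = 1 − 0.29 = 0.71.
Economy A: TFP = -0.6 + 0.783 − 0.639 = -0.456%.
Economy B: TFP = 3.4 − 1.914 − 0.284 = 1.202%.
Difference = -0.456 − (1.202) = -1.658 pp.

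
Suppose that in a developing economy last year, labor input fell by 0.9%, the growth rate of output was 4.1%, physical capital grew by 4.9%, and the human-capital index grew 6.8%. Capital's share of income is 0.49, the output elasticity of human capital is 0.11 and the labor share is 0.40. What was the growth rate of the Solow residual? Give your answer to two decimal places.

Labor's share = 1 − 0.49 − 0.11 = 0.4.
Physical capital: 0.49 × 4.9 = 2.401 pp.
The human-capital index: 0.11 × 6.8 = 0.748 pp.
Labor input: 0.4 × (-0.9) = -0.36 pp.
TFP growth = 4.1 − 2.789 = 1.311%.

1.31%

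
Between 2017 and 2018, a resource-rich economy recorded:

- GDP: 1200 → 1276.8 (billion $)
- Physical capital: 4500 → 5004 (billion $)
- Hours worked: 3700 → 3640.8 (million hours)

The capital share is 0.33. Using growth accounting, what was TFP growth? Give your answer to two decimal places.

GDP growth = (1276.8 − 1200) / 1200 = 6.4%.
Physical capital growth = (5004 − 4500) / 4500 = 11.2%.
Hours worked growth = (3640.8 − 3700) / 3700 = -1.6%.
Labor's share = 1 − 0.33 = 0.67.
Physical capital: 0.33 × 11.2 = 3.696 pp.
Hours worked: 0.67 × (-1.6) = -1.072 pp.
TFP growth = 6.4 − 2.624 = 3.776%.

3.78%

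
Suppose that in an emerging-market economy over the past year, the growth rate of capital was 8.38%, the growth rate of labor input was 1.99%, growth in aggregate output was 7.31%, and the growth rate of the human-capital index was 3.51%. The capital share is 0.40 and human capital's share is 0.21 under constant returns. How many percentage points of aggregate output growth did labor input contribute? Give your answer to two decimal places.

0.78 pp

Labor's share = 1 − 0.4 − 0.21 = 0.39.
Contribution = share × growth = 0.39 × 1.99 = 0.7761 pp.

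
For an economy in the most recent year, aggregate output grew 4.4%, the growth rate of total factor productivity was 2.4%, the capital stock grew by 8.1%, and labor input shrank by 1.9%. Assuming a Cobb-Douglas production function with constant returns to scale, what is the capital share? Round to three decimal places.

0.390

gY = gA + α·gK + (1−α)·gL, so gY − gA − gL = α(gK − gL).
4.4 − 2.4 + 1.9 = α × (8.1 − (-1.9)).
3.9 = 10 α, so α = 0.39.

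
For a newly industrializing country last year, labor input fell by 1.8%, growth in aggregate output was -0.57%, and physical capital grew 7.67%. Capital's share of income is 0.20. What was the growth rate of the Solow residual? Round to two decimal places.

Labor's share = 1 − 0.2 = 0.8.
Physical capital: 0.2 × 7.67 = 1.534 pp.
Labor input: 0.8 × (-1.8) = -1.44 pp.
TFP growth = -0.57 − 0.094 = -0.664%.

-0.66%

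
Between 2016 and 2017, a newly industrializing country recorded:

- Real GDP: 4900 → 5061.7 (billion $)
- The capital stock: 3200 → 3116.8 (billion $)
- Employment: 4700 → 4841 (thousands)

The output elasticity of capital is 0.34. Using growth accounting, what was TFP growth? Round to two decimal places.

2.20%

Real GDP growth = (5061.7 − 4900) / 4900 = 3.3%.
The capital stock growth = (3116.8 − 3200) / 3200 = -2.6%.
Employment growth = (4841 − 4700) / 4700 = 3%.
Labor's share = 1 − 0.34 = 0.66.
The capital stock: 0.34 × (-2.6) = -0.884 pp.
Employment: 0.66 × 3 = 1.98 pp.
TFP growth = 3.3 − 1.096 = 2.204%.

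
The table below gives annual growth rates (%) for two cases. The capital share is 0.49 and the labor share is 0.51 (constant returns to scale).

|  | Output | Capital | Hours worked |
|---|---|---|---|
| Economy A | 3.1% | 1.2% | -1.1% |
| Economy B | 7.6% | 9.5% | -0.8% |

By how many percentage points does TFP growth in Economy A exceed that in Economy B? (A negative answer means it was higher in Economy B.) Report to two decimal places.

-0.28 percentage points

Labor's share = 1 − 0.49 = 0.51.
Economy A: TFP = 3.1 − 0.588 + 0.561 = 3.073%.
Economy B: TFP = 7.6 − 4.655 + 0.408 = 3.353%.
Difference = 3.073 − (3.353) = -0.28 pp.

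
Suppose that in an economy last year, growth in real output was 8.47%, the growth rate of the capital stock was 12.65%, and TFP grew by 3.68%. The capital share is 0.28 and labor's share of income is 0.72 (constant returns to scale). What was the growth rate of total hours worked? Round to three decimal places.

Labor's share = 1 − 0.28 = 0.72.
gY = gA + 0.28×12.65 + 0.72×g.
0.72×g = 8.47 − 3.68 − 3.542 = 1.248.
g = 1.248 / 0.72 = 1.73333%.

Total hours worked growth was 1.733%.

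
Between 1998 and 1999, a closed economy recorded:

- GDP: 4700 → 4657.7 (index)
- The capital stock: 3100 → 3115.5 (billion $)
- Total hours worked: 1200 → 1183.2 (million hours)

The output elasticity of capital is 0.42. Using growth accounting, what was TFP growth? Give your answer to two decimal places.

-0.30%

GDP growth = (4657.7 − 4700) / 4700 = -0.9%.
The capital stock growth = (3115.5 − 3100) / 3100 = 0.5%.
Total hours worked growth = (1183.2 − 1200) / 1200 = -1.4%.
Labor's share = 1 − 0.42 = 0.58.
The capital stock: 0.42 × 0.5 = 0.21 pp.
Total hours worked: 0.58 × (-1.4) = -0.812 pp.
TFP growth = -0.9 + 0.602 = -0.298%.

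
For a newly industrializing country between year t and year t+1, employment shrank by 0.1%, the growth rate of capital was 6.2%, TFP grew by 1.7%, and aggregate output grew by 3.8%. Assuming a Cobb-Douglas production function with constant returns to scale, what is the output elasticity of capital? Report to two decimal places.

gY = gA + α·gK + (1−α)·gL, so gY − gA − gL = α(gK − gL).
3.8 − 1.7 + 0.1 = α × (6.2 − (-0.1)).
2.2 = 6.3 α, so α = 0.3492.

α = 0.35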